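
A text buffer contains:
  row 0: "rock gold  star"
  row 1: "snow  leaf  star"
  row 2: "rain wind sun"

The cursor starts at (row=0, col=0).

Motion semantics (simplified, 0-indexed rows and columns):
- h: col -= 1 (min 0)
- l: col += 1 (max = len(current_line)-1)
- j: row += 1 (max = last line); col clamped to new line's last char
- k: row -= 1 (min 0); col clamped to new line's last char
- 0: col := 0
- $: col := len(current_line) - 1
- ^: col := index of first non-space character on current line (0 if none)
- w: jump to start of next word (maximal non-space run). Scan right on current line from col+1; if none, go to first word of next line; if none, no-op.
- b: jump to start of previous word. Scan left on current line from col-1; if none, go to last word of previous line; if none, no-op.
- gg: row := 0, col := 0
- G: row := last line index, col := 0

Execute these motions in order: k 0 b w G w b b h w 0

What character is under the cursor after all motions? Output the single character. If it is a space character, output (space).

Answer: s

Derivation:
After 1 (k): row=0 col=0 char='r'
After 2 (0): row=0 col=0 char='r'
After 3 (b): row=0 col=0 char='r'
After 4 (w): row=0 col=5 char='g'
After 5 (G): row=2 col=0 char='r'
After 6 (w): row=2 col=5 char='w'
After 7 (b): row=2 col=0 char='r'
After 8 (b): row=1 col=12 char='s'
After 9 (h): row=1 col=11 char='_'
After 10 (w): row=1 col=12 char='s'
After 11 (0): row=1 col=0 char='s'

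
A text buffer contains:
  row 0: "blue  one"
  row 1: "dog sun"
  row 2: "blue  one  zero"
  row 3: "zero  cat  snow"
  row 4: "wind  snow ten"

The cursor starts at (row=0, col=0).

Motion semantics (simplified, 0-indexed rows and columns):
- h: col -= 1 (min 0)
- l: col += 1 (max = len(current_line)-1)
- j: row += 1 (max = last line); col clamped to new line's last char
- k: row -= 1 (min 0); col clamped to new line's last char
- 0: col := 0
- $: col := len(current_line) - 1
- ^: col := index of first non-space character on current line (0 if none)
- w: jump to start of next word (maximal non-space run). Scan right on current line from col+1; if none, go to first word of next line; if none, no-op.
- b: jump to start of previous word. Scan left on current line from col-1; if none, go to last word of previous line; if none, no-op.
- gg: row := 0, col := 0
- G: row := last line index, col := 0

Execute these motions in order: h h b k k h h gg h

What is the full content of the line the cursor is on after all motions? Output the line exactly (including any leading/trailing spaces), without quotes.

Answer: blue  one

Derivation:
After 1 (h): row=0 col=0 char='b'
After 2 (h): row=0 col=0 char='b'
After 3 (b): row=0 col=0 char='b'
After 4 (k): row=0 col=0 char='b'
After 5 (k): row=0 col=0 char='b'
After 6 (h): row=0 col=0 char='b'
After 7 (h): row=0 col=0 char='b'
After 8 (gg): row=0 col=0 char='b'
After 9 (h): row=0 col=0 char='b'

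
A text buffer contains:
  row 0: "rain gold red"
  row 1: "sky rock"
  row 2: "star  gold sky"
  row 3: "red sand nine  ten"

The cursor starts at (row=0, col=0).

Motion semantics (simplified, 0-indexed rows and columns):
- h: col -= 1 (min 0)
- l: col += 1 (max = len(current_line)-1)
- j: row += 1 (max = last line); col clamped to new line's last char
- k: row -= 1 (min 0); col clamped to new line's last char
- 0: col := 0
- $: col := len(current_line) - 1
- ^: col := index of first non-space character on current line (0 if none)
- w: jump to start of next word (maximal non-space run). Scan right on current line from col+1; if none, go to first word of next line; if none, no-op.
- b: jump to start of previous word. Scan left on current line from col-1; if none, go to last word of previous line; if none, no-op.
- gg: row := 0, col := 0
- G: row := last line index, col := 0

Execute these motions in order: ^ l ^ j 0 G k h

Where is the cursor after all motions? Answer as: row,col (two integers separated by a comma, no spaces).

Answer: 2,0

Derivation:
After 1 (^): row=0 col=0 char='r'
After 2 (l): row=0 col=1 char='a'
After 3 (^): row=0 col=0 char='r'
After 4 (j): row=1 col=0 char='s'
After 5 (0): row=1 col=0 char='s'
After 6 (G): row=3 col=0 char='r'
After 7 (k): row=2 col=0 char='s'
After 8 (h): row=2 col=0 char='s'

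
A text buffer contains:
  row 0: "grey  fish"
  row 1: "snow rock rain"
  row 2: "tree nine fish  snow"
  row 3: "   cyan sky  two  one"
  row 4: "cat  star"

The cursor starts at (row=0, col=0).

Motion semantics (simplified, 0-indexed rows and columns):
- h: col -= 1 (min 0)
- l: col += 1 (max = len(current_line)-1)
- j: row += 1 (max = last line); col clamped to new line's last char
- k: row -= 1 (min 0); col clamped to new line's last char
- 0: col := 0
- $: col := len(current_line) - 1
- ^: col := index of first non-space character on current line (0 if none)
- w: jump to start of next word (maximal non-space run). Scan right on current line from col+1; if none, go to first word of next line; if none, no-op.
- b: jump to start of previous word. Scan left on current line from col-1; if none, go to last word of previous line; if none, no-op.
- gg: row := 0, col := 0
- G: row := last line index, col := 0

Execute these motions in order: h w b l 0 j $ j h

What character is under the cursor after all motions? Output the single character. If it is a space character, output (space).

Answer: s

Derivation:
After 1 (h): row=0 col=0 char='g'
After 2 (w): row=0 col=6 char='f'
After 3 (b): row=0 col=0 char='g'
After 4 (l): row=0 col=1 char='r'
After 5 (0): row=0 col=0 char='g'
After 6 (j): row=1 col=0 char='s'
After 7 ($): row=1 col=13 char='n'
After 8 (j): row=2 col=13 char='h'
After 9 (h): row=2 col=12 char='s'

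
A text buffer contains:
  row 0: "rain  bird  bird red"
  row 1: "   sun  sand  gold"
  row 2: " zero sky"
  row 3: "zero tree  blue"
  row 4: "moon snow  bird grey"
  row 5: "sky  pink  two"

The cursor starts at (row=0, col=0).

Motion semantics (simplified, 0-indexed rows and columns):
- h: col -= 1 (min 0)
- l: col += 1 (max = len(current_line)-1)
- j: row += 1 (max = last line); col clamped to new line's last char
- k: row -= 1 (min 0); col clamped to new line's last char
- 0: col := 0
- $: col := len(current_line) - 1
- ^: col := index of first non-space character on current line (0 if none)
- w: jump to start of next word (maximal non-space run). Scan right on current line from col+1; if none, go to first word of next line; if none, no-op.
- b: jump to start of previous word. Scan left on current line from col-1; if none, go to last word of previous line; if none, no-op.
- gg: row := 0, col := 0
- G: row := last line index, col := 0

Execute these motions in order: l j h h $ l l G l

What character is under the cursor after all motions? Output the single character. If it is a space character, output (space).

After 1 (l): row=0 col=1 char='a'
After 2 (j): row=1 col=1 char='_'
After 3 (h): row=1 col=0 char='_'
After 4 (h): row=1 col=0 char='_'
After 5 ($): row=1 col=17 char='d'
After 6 (l): row=1 col=17 char='d'
After 7 (l): row=1 col=17 char='d'
After 8 (G): row=5 col=0 char='s'
After 9 (l): row=5 col=1 char='k'

Answer: k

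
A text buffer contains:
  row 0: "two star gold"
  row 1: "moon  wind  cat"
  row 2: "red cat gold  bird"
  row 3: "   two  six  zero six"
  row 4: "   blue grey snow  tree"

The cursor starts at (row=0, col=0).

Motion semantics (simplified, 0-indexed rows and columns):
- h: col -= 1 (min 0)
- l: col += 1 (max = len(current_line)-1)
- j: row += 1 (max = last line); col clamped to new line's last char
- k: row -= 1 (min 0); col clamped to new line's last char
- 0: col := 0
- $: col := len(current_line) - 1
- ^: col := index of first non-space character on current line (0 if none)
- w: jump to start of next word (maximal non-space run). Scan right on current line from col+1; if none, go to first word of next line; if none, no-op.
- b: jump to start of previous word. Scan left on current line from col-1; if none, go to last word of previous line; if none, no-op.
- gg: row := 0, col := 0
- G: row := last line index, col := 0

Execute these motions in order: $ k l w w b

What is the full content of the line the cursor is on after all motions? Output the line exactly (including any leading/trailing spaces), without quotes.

Answer: moon  wind  cat

Derivation:
After 1 ($): row=0 col=12 char='d'
After 2 (k): row=0 col=12 char='d'
After 3 (l): row=0 col=12 char='d'
After 4 (w): row=1 col=0 char='m'
After 5 (w): row=1 col=6 char='w'
After 6 (b): row=1 col=0 char='m'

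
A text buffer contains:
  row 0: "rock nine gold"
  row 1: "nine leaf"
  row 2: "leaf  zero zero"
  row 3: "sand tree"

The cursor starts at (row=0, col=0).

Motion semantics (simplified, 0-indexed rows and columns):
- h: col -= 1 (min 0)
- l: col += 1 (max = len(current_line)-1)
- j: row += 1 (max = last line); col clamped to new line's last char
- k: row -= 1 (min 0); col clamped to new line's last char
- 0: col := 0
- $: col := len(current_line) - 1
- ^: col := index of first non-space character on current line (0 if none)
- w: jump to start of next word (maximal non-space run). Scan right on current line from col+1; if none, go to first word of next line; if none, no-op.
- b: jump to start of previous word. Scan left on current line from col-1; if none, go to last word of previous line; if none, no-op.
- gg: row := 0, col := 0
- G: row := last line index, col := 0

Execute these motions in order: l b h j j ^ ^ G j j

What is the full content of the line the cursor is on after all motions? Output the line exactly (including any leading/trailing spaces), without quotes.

After 1 (l): row=0 col=1 char='o'
After 2 (b): row=0 col=0 char='r'
After 3 (h): row=0 col=0 char='r'
After 4 (j): row=1 col=0 char='n'
After 5 (j): row=2 col=0 char='l'
After 6 (^): row=2 col=0 char='l'
After 7 (^): row=2 col=0 char='l'
After 8 (G): row=3 col=0 char='s'
After 9 (j): row=3 col=0 char='s'
After 10 (j): row=3 col=0 char='s'

Answer: sand tree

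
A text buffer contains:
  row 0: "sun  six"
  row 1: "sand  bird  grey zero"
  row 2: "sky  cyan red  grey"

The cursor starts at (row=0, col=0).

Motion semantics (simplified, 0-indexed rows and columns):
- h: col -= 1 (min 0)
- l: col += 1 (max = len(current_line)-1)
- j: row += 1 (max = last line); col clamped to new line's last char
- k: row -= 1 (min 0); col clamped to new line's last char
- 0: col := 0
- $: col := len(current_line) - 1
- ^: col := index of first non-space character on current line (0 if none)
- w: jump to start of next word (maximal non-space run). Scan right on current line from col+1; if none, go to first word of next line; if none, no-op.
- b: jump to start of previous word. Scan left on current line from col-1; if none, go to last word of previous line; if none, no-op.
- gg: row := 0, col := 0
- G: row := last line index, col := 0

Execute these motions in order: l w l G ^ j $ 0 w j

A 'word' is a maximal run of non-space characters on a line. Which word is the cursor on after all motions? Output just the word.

Answer: cyan

Derivation:
After 1 (l): row=0 col=1 char='u'
After 2 (w): row=0 col=5 char='s'
After 3 (l): row=0 col=6 char='i'
After 4 (G): row=2 col=0 char='s'
After 5 (^): row=2 col=0 char='s'
After 6 (j): row=2 col=0 char='s'
After 7 ($): row=2 col=18 char='y'
After 8 (0): row=2 col=0 char='s'
After 9 (w): row=2 col=5 char='c'
After 10 (j): row=2 col=5 char='c'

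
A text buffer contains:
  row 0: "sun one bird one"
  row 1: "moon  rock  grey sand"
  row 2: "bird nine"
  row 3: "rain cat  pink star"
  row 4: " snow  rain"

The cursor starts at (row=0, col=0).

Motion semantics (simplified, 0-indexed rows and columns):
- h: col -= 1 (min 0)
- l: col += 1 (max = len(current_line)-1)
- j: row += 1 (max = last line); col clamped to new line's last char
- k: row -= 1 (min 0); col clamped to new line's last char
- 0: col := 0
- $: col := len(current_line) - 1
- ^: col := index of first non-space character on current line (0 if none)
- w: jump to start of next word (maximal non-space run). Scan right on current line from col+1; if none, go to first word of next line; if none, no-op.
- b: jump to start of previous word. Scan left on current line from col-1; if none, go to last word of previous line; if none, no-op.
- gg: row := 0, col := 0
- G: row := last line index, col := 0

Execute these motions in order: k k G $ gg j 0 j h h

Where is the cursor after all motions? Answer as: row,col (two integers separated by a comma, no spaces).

After 1 (k): row=0 col=0 char='s'
After 2 (k): row=0 col=0 char='s'
After 3 (G): row=4 col=0 char='_'
After 4 ($): row=4 col=10 char='n'
After 5 (gg): row=0 col=0 char='s'
After 6 (j): row=1 col=0 char='m'
After 7 (0): row=1 col=0 char='m'
After 8 (j): row=2 col=0 char='b'
After 9 (h): row=2 col=0 char='b'
After 10 (h): row=2 col=0 char='b'

Answer: 2,0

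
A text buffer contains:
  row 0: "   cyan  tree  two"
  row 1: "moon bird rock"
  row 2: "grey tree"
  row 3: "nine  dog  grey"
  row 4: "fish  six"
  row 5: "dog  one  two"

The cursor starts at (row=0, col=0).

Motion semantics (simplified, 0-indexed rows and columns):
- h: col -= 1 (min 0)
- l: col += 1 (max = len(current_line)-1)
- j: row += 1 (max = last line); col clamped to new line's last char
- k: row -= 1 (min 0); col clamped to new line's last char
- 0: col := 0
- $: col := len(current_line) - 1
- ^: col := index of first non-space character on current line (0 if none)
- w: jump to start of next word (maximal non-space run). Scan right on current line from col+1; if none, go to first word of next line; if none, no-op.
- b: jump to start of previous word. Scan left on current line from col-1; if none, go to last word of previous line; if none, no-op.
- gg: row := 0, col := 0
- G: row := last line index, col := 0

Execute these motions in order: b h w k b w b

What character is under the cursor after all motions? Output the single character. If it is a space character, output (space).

Answer: c

Derivation:
After 1 (b): row=0 col=0 char='_'
After 2 (h): row=0 col=0 char='_'
After 3 (w): row=0 col=3 char='c'
After 4 (k): row=0 col=3 char='c'
After 5 (b): row=0 col=3 char='c'
After 6 (w): row=0 col=9 char='t'
After 7 (b): row=0 col=3 char='c'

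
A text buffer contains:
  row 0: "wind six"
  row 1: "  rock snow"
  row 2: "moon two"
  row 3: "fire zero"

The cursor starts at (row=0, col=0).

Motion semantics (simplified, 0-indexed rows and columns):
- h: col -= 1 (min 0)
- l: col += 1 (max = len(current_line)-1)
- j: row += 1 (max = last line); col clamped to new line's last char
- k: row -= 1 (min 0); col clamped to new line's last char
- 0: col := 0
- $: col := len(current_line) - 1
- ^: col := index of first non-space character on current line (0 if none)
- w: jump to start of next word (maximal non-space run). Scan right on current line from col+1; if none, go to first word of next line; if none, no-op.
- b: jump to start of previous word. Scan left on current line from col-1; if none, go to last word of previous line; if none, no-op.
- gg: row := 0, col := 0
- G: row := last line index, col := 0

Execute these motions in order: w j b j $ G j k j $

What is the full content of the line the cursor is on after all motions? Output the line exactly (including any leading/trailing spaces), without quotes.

After 1 (w): row=0 col=5 char='s'
After 2 (j): row=1 col=5 char='k'
After 3 (b): row=1 col=2 char='r'
After 4 (j): row=2 col=2 char='o'
After 5 ($): row=2 col=7 char='o'
After 6 (G): row=3 col=0 char='f'
After 7 (j): row=3 col=0 char='f'
After 8 (k): row=2 col=0 char='m'
After 9 (j): row=3 col=0 char='f'
After 10 ($): row=3 col=8 char='o'

Answer: fire zero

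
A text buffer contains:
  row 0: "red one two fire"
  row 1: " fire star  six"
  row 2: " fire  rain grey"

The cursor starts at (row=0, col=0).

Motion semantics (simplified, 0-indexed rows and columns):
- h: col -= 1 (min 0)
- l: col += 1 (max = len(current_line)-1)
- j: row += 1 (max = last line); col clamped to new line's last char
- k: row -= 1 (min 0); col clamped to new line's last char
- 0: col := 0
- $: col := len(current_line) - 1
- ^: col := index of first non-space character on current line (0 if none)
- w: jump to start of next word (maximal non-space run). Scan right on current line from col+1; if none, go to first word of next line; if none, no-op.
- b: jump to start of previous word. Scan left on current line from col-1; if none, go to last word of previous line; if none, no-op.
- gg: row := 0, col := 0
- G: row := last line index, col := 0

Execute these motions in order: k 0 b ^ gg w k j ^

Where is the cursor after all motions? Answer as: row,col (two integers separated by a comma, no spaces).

After 1 (k): row=0 col=0 char='r'
After 2 (0): row=0 col=0 char='r'
After 3 (b): row=0 col=0 char='r'
After 4 (^): row=0 col=0 char='r'
After 5 (gg): row=0 col=0 char='r'
After 6 (w): row=0 col=4 char='o'
After 7 (k): row=0 col=4 char='o'
After 8 (j): row=1 col=4 char='e'
After 9 (^): row=1 col=1 char='f'

Answer: 1,1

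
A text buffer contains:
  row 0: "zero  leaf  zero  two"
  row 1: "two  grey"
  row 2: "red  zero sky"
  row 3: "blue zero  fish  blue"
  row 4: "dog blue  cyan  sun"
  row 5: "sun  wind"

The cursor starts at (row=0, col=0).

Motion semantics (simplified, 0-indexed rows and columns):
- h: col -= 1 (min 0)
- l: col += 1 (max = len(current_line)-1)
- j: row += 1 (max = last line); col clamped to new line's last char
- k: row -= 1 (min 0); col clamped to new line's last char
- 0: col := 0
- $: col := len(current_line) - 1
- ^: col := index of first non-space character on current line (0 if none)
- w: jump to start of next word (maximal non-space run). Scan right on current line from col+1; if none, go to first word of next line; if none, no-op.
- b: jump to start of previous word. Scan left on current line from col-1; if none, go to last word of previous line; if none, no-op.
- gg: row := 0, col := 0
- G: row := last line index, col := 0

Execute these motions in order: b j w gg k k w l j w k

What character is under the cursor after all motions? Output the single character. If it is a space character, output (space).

After 1 (b): row=0 col=0 char='z'
After 2 (j): row=1 col=0 char='t'
After 3 (w): row=1 col=5 char='g'
After 4 (gg): row=0 col=0 char='z'
After 5 (k): row=0 col=0 char='z'
After 6 (k): row=0 col=0 char='z'
After 7 (w): row=0 col=6 char='l'
After 8 (l): row=0 col=7 char='e'
After 9 (j): row=1 col=7 char='e'
After 10 (w): row=2 col=0 char='r'
After 11 (k): row=1 col=0 char='t'

Answer: t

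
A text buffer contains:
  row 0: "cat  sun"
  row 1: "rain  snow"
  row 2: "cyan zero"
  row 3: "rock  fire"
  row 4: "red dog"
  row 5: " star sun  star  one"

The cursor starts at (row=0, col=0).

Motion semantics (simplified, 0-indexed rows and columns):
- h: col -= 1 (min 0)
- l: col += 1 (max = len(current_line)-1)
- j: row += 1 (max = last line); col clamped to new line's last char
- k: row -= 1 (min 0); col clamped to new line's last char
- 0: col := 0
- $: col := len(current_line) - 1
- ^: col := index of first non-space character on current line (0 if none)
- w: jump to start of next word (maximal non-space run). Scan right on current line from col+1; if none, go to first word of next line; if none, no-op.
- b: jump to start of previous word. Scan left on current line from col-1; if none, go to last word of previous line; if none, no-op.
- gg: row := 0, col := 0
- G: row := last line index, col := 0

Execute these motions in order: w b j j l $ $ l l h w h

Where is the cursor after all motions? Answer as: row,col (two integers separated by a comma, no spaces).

After 1 (w): row=0 col=5 char='s'
After 2 (b): row=0 col=0 char='c'
After 3 (j): row=1 col=0 char='r'
After 4 (j): row=2 col=0 char='c'
After 5 (l): row=2 col=1 char='y'
After 6 ($): row=2 col=8 char='o'
After 7 ($): row=2 col=8 char='o'
After 8 (l): row=2 col=8 char='o'
After 9 (l): row=2 col=8 char='o'
After 10 (h): row=2 col=7 char='r'
After 11 (w): row=3 col=0 char='r'
After 12 (h): row=3 col=0 char='r'

Answer: 3,0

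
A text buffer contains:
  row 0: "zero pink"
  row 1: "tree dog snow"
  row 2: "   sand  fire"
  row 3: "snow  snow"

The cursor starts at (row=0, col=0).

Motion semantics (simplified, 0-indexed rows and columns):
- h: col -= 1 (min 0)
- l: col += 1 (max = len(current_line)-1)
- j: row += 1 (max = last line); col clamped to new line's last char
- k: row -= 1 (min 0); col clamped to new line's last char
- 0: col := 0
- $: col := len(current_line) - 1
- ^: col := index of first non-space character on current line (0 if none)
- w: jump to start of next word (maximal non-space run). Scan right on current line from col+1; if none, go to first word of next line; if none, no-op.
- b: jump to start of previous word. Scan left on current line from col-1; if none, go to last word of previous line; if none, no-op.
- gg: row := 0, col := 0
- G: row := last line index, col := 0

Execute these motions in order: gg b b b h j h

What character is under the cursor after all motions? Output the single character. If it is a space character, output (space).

After 1 (gg): row=0 col=0 char='z'
After 2 (b): row=0 col=0 char='z'
After 3 (b): row=0 col=0 char='z'
After 4 (b): row=0 col=0 char='z'
After 5 (h): row=0 col=0 char='z'
After 6 (j): row=1 col=0 char='t'
After 7 (h): row=1 col=0 char='t'

Answer: t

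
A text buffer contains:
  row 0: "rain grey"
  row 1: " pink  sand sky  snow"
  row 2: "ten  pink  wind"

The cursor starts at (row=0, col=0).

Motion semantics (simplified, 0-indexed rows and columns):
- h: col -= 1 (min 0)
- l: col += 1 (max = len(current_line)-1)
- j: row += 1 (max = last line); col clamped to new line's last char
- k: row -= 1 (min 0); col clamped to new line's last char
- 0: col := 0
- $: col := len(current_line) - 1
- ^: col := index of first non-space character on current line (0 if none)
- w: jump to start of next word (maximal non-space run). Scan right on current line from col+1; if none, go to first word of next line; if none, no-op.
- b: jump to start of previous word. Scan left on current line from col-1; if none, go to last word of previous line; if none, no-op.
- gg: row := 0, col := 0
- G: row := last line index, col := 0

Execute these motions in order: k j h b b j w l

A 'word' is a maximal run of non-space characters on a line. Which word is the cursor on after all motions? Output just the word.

After 1 (k): row=0 col=0 char='r'
After 2 (j): row=1 col=0 char='_'
After 3 (h): row=1 col=0 char='_'
After 4 (b): row=0 col=5 char='g'
After 5 (b): row=0 col=0 char='r'
After 6 (j): row=1 col=0 char='_'
After 7 (w): row=1 col=1 char='p'
After 8 (l): row=1 col=2 char='i'

Answer: pink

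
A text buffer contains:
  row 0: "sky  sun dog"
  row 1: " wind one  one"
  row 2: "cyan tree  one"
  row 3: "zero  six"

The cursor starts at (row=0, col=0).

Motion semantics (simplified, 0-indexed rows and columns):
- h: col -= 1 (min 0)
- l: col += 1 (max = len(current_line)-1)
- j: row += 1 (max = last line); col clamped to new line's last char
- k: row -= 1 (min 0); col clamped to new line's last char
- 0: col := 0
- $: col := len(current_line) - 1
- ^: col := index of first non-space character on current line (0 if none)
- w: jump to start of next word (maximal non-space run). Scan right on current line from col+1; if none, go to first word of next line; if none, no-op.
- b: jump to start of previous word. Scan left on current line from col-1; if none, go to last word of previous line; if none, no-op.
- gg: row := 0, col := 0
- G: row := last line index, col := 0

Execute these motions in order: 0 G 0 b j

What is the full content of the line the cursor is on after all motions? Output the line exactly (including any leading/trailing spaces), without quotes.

After 1 (0): row=0 col=0 char='s'
After 2 (G): row=3 col=0 char='z'
After 3 (0): row=3 col=0 char='z'
After 4 (b): row=2 col=11 char='o'
After 5 (j): row=3 col=8 char='x'

Answer: zero  six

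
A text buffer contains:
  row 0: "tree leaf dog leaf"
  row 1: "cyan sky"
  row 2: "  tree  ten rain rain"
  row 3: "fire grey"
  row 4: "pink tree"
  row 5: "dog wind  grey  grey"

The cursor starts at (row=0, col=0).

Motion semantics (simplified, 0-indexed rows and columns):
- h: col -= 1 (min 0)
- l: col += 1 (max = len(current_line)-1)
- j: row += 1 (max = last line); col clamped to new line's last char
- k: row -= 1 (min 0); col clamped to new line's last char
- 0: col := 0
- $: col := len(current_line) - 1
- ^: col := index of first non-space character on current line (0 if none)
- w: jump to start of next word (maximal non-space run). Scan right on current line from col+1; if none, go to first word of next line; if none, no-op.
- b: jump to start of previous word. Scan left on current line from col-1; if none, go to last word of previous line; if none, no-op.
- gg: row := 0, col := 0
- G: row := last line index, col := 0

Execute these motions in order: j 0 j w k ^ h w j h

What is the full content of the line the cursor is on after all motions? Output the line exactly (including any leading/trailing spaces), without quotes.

After 1 (j): row=1 col=0 char='c'
After 2 (0): row=1 col=0 char='c'
After 3 (j): row=2 col=0 char='_'
After 4 (w): row=2 col=2 char='t'
After 5 (k): row=1 col=2 char='a'
After 6 (^): row=1 col=0 char='c'
After 7 (h): row=1 col=0 char='c'
After 8 (w): row=1 col=5 char='s'
After 9 (j): row=2 col=5 char='e'
After 10 (h): row=2 col=4 char='e'

Answer:   tree  ten rain rain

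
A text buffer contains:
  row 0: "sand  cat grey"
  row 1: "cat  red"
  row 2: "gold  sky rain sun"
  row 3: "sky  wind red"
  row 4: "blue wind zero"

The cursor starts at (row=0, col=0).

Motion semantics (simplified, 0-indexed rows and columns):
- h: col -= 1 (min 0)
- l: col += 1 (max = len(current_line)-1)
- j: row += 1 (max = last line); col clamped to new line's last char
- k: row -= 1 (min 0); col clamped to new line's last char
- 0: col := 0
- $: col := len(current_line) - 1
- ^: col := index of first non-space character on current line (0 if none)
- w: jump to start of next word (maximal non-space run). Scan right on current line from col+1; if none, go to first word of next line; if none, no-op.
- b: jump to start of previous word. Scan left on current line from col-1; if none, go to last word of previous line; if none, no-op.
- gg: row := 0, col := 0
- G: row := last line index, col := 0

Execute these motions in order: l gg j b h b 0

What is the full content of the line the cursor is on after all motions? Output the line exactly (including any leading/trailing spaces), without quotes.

Answer: sand  cat grey

Derivation:
After 1 (l): row=0 col=1 char='a'
After 2 (gg): row=0 col=0 char='s'
After 3 (j): row=1 col=0 char='c'
After 4 (b): row=0 col=10 char='g'
After 5 (h): row=0 col=9 char='_'
After 6 (b): row=0 col=6 char='c'
After 7 (0): row=0 col=0 char='s'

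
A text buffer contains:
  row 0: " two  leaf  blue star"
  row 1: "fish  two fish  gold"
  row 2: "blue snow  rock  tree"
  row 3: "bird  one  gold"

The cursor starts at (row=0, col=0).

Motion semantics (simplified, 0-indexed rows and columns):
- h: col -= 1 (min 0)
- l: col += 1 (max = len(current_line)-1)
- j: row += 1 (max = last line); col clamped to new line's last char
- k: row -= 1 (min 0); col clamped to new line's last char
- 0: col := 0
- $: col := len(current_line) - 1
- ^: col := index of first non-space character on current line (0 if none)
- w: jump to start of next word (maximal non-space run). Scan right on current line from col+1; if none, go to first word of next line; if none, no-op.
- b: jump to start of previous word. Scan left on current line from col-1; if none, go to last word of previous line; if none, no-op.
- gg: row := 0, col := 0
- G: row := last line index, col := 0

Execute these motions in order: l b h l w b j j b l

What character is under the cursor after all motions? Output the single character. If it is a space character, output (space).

Answer: l

Derivation:
After 1 (l): row=0 col=1 char='t'
After 2 (b): row=0 col=1 char='t'
After 3 (h): row=0 col=0 char='_'
After 4 (l): row=0 col=1 char='t'
After 5 (w): row=0 col=6 char='l'
After 6 (b): row=0 col=1 char='t'
After 7 (j): row=1 col=1 char='i'
After 8 (j): row=2 col=1 char='l'
After 9 (b): row=2 col=0 char='b'
After 10 (l): row=2 col=1 char='l'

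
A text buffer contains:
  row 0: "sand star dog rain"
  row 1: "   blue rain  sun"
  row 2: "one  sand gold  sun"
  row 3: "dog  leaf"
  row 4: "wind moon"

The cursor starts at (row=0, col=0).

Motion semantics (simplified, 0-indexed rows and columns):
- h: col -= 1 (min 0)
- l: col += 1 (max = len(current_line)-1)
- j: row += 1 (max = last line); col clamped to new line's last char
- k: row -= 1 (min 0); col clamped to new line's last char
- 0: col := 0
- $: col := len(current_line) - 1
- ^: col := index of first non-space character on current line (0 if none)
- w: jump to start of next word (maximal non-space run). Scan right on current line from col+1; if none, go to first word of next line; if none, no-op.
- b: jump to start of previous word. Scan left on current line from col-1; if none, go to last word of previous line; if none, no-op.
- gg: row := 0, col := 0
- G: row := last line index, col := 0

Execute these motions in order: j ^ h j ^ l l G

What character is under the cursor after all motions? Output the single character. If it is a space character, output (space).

Answer: w

Derivation:
After 1 (j): row=1 col=0 char='_'
After 2 (^): row=1 col=3 char='b'
After 3 (h): row=1 col=2 char='_'
After 4 (j): row=2 col=2 char='e'
After 5 (^): row=2 col=0 char='o'
After 6 (l): row=2 col=1 char='n'
After 7 (l): row=2 col=2 char='e'
After 8 (G): row=4 col=0 char='w'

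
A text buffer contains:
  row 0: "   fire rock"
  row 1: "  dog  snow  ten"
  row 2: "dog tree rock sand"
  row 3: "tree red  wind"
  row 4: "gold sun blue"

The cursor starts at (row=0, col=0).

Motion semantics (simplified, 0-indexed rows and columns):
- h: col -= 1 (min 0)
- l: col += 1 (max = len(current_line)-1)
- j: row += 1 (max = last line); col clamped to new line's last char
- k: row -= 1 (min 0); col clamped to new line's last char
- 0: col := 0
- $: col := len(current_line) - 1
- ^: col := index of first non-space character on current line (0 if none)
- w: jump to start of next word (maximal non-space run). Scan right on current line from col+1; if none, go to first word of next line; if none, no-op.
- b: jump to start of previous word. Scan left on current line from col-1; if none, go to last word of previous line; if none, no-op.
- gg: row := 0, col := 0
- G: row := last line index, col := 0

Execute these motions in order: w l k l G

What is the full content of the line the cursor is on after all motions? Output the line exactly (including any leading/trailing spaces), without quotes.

Answer: gold sun blue

Derivation:
After 1 (w): row=0 col=3 char='f'
After 2 (l): row=0 col=4 char='i'
After 3 (k): row=0 col=4 char='i'
After 4 (l): row=0 col=5 char='r'
After 5 (G): row=4 col=0 char='g'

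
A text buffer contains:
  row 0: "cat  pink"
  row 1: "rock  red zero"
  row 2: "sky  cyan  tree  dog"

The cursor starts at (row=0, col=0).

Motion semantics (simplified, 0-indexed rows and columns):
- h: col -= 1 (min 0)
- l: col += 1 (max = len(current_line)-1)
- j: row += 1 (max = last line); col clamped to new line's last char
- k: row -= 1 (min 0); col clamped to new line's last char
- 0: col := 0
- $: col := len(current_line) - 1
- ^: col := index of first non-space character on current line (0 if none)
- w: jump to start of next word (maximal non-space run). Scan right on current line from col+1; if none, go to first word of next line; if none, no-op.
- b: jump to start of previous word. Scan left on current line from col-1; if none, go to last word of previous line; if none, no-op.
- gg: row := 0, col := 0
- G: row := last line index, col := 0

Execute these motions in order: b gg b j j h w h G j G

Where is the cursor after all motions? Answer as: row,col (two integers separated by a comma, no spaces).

Answer: 2,0

Derivation:
After 1 (b): row=0 col=0 char='c'
After 2 (gg): row=0 col=0 char='c'
After 3 (b): row=0 col=0 char='c'
After 4 (j): row=1 col=0 char='r'
After 5 (j): row=2 col=0 char='s'
After 6 (h): row=2 col=0 char='s'
After 7 (w): row=2 col=5 char='c'
After 8 (h): row=2 col=4 char='_'
After 9 (G): row=2 col=0 char='s'
After 10 (j): row=2 col=0 char='s'
After 11 (G): row=2 col=0 char='s'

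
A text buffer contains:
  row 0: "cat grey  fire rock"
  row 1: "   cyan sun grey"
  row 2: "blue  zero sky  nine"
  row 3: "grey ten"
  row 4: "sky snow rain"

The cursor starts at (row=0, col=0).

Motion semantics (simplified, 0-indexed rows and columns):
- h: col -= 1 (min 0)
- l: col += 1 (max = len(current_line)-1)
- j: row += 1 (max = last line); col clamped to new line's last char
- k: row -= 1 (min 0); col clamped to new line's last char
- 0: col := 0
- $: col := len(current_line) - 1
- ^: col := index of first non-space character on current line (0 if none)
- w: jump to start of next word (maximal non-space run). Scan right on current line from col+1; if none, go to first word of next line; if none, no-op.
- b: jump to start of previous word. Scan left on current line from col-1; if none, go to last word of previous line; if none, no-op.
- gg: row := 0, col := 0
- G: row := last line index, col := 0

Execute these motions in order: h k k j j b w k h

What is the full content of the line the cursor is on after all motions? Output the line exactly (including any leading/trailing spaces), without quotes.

Answer:    cyan sun grey

Derivation:
After 1 (h): row=0 col=0 char='c'
After 2 (k): row=0 col=0 char='c'
After 3 (k): row=0 col=0 char='c'
After 4 (j): row=1 col=0 char='_'
After 5 (j): row=2 col=0 char='b'
After 6 (b): row=1 col=12 char='g'
After 7 (w): row=2 col=0 char='b'
After 8 (k): row=1 col=0 char='_'
After 9 (h): row=1 col=0 char='_'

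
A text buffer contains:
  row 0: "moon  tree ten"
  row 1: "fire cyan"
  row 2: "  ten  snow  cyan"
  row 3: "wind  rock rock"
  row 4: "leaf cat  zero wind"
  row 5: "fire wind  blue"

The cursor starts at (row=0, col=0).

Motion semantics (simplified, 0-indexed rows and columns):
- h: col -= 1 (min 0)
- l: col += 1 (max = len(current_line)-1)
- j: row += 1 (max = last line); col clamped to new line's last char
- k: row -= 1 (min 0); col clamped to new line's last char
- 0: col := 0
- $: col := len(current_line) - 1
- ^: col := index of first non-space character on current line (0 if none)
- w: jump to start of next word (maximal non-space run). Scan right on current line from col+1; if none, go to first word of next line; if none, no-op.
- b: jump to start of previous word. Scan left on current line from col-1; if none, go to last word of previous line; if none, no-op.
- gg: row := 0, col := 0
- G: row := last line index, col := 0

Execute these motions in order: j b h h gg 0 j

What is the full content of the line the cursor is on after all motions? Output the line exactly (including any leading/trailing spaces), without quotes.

Answer: fire cyan

Derivation:
After 1 (j): row=1 col=0 char='f'
After 2 (b): row=0 col=11 char='t'
After 3 (h): row=0 col=10 char='_'
After 4 (h): row=0 col=9 char='e'
After 5 (gg): row=0 col=0 char='m'
After 6 (0): row=0 col=0 char='m'
After 7 (j): row=1 col=0 char='f'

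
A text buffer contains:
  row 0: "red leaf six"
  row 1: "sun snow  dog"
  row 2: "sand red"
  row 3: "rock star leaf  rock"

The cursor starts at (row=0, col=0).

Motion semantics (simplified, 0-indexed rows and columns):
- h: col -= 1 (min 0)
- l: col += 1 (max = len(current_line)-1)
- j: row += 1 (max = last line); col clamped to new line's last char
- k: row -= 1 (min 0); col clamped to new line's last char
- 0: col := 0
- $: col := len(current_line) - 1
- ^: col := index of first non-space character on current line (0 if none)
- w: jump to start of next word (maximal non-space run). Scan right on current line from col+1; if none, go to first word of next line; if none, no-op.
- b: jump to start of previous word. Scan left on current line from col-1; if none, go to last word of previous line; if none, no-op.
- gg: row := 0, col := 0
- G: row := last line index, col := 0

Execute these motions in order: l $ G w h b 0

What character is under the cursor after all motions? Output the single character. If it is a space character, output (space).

Answer: r

Derivation:
After 1 (l): row=0 col=1 char='e'
After 2 ($): row=0 col=11 char='x'
After 3 (G): row=3 col=0 char='r'
After 4 (w): row=3 col=5 char='s'
After 5 (h): row=3 col=4 char='_'
After 6 (b): row=3 col=0 char='r'
After 7 (0): row=3 col=0 char='r'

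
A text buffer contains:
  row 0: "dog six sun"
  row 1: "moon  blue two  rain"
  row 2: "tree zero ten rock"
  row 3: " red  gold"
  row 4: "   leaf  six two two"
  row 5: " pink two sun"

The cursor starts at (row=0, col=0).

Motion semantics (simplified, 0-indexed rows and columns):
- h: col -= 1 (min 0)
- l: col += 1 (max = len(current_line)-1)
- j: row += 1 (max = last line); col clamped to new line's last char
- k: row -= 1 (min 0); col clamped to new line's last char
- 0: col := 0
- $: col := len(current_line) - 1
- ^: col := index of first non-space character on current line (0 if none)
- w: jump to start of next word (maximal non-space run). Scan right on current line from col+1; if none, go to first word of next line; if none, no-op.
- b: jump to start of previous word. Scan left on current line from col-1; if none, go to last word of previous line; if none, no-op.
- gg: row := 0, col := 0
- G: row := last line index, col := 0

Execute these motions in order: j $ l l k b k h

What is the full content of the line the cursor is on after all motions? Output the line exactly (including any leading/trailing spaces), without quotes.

After 1 (j): row=1 col=0 char='m'
After 2 ($): row=1 col=19 char='n'
After 3 (l): row=1 col=19 char='n'
After 4 (l): row=1 col=19 char='n'
After 5 (k): row=0 col=10 char='n'
After 6 (b): row=0 col=8 char='s'
After 7 (k): row=0 col=8 char='s'
After 8 (h): row=0 col=7 char='_'

Answer: dog six sun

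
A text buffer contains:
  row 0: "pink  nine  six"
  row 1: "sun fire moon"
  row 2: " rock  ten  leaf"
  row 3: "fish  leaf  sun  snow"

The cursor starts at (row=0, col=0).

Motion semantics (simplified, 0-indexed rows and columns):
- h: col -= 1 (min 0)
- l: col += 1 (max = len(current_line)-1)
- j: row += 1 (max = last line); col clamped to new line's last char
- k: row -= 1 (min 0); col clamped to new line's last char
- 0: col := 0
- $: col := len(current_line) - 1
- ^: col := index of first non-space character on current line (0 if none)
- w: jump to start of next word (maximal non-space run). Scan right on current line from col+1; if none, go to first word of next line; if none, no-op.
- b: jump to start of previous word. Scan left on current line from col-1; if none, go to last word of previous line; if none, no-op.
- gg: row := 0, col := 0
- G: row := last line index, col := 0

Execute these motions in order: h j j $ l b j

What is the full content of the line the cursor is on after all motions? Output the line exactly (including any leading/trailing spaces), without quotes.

Answer: fish  leaf  sun  snow

Derivation:
After 1 (h): row=0 col=0 char='p'
After 2 (j): row=1 col=0 char='s'
After 3 (j): row=2 col=0 char='_'
After 4 ($): row=2 col=15 char='f'
After 5 (l): row=2 col=15 char='f'
After 6 (b): row=2 col=12 char='l'
After 7 (j): row=3 col=12 char='s'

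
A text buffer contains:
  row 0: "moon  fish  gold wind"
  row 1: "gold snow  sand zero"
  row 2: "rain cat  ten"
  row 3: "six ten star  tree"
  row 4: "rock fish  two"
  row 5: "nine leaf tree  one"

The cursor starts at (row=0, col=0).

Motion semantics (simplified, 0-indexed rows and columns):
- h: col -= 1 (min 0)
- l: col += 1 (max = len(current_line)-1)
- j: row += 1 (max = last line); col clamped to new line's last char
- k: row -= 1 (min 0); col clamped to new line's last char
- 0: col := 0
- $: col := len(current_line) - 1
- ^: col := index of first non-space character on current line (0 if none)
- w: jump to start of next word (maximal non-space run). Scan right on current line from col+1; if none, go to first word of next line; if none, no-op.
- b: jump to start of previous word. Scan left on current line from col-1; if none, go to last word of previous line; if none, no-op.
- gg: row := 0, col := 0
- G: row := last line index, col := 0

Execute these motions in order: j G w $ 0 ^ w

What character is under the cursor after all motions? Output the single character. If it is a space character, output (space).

After 1 (j): row=1 col=0 char='g'
After 2 (G): row=5 col=0 char='n'
After 3 (w): row=5 col=5 char='l'
After 4 ($): row=5 col=18 char='e'
After 5 (0): row=5 col=0 char='n'
After 6 (^): row=5 col=0 char='n'
After 7 (w): row=5 col=5 char='l'

Answer: l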